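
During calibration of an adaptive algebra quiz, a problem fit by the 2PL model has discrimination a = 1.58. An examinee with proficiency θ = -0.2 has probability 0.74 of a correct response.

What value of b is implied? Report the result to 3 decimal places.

P(θ) = 1 / (1 + exp(−a(θ − b)))
logit(0.74) = ln(0.74/0.26) = 1.0460
b = θ − logit/(a) = -0.2 − 1.0460/1.5800 = -0.8620

-0.862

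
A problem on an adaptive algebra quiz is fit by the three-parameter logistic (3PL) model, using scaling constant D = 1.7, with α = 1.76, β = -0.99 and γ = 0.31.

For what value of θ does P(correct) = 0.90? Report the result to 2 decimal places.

P(θ) = γ + (1 − γ) · 1 / (1 + exp(−D·α(θ − β)))
Remove guessing floor: (0.90 − 0.31)/(1 − 0.31) = 0.8551
logit = ln(0.8551/0.1449) = 1.7750
θ = β + logit/(1.7·α) = -0.99 + 1.7750/2.9920 = -0.3968

-0.40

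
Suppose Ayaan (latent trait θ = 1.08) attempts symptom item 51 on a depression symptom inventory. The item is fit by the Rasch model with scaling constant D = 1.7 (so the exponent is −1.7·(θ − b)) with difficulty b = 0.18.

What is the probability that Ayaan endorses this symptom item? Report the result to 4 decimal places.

P(θ) = 1 / (1 + exp(−D·(θ − b)))
Exponent: 1.7 × (1.08 − 0.18) = 1.5300
1/(1 + e^{-1.5300}) = 0.8220
P = 0.8220

0.8220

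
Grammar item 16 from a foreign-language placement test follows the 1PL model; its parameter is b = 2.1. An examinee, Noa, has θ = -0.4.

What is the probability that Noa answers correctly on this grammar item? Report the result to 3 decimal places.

0.076

P(θ) = 1 / (1 + exp(−(θ − b)))
Exponent: (-0.4 − 2.1) = -2.5000
1/(1 + e^{2.5000}) = 0.0759
P = 0.0759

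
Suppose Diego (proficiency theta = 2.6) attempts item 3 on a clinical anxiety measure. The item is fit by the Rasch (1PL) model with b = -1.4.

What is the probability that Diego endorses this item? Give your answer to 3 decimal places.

0.982

P(theta) = 1 / (1 + exp(−(theta − b)))
Exponent: (2.6 − (-1.4)) = 4.0000
1/(1 + e^{-4.0000}) = 0.9820
P = 0.9820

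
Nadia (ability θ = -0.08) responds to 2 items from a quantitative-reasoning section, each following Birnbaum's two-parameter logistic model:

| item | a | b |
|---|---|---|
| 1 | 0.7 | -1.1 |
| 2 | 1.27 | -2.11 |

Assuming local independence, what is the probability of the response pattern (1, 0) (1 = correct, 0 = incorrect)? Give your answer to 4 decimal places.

P(θ) = 1 / (1 + exp(−a(θ − b)))
P_1 = 1/(1+e^{-0.7140}) = 0.6713
P_2 = 1/(1+e^{-2.5781}) = 0.9294
L = P_1 × (1−P_2) = 0.6713 × 0.0706 = 0.04737

0.0474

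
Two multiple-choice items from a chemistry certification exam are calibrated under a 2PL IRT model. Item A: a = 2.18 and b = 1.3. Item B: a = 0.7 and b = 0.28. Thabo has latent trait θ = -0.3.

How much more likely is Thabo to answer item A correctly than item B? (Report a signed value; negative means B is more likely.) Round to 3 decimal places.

P(θ) = 1 / (1 + exp(−a(θ − b)))
P_A = 0.0297
P_B = 0.3999
P_A − P_B = -0.3702

-0.370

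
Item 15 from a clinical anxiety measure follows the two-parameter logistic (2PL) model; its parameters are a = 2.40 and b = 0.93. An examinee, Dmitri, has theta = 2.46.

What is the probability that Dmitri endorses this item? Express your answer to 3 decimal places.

P(theta) = 1 / (1 + exp(−a(theta − b)))
Exponent: 2.40 × (2.46 − 0.93) = 3.6720
1/(1 + e^{-3.6720}) = 0.9752

0.975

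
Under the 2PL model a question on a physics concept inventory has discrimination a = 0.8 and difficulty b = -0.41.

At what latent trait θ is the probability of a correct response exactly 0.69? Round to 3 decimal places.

P(θ) = 1 / (1 + exp(−a(θ − b)))
logit = ln(0.6900/0.3100) = 0.8001
θ = b + logit/(a) = -0.41 + 0.8001/0.8000 = 0.5901

0.590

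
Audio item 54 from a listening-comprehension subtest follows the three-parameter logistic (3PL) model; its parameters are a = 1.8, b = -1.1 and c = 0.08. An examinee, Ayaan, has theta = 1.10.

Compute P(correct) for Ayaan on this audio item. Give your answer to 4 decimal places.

0.9828

P(theta) = c + (1 − c) · 1 / (1 + exp(−a(theta − b)))
Exponent: 1.8 × (1.10 − (-1.1)) = 3.9600
1/(1 + e^{-3.9600}) = 0.9813
P = 0.08 + 0.92 × 0.9813 = 0.9828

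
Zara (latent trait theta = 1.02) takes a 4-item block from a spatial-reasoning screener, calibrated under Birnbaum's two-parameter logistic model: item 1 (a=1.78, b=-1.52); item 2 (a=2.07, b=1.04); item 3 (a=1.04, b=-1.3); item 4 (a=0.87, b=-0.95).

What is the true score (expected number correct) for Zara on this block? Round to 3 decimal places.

P(theta) = 1 / (1 + exp(−a(theta − b)))
P_1 = 1/(1+e^{-4.5212}) = 0.9892
P_2 = 1/(1+e^{0.0414}) = 0.4897
P_3 = 1/(1+e^{-2.4128}) = 0.9178
P_4 = 1/(1+e^{-1.7139}) = 0.8473
E[score] = 0.9892 + 0.4897 + 0.9178 + 0.8473 = 3.2440

3.244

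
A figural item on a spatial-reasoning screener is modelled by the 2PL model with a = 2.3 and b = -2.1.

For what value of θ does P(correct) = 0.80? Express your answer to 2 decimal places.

P(θ) = 1 / (1 + exp(−a(θ − b)))
logit = ln(0.8000/0.2000) = 1.3863
θ = b + logit/(a) = -2.1 + 1.3863/2.3000 = -1.4973

-1.50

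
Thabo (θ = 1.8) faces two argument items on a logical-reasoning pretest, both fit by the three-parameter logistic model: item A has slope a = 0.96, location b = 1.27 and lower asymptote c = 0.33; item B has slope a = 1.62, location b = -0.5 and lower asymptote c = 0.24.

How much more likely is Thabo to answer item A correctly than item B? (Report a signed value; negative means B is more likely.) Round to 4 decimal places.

P(θ) = c + (1 − c) · 1 / (1 + exp(−a(θ − b)))
P_A = 0.7484
P_B = 0.9821
P_A − P_B = -0.2337

-0.2337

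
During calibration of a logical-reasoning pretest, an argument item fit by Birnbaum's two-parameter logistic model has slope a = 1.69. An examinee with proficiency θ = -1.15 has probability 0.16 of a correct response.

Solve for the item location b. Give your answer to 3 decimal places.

-0.169

P(θ) = 1 / (1 + exp(−a(θ − b)))
logit(0.16) = ln(0.16/0.84) = -1.6582
b = θ − logit/(a) = -1.15 − (-1.6582)/1.6900 = -0.1688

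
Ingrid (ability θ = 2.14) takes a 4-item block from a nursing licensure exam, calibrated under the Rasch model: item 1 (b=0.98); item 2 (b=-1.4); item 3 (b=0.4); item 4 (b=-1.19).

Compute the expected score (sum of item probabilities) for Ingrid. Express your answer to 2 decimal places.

3.55

P(θ) = 1 / (1 + exp(−(θ − b)))
P_1 = 1/(1+e^{-1.1600}) = 0.7613
P_2 = 1/(1+e^{-3.5400}) = 0.9718
P_3 = 1/(1+e^{-1.7400}) = 0.8507
P_4 = 1/(1+e^{-3.3300}) = 0.9654
E[score] = 0.7613 + 0.9718 + 0.8507 + 0.9654 = 3.5493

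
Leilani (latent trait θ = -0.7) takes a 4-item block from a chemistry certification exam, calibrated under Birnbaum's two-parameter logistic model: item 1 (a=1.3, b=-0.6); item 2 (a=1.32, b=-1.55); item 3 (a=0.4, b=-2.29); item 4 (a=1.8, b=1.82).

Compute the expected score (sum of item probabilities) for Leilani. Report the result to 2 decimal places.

P(θ) = 1 / (1 + exp(−a(θ − b)))
P_1 = 1/(1+e^{0.1300}) = 0.4675
P_2 = 1/(1+e^{-1.1220}) = 0.7544
P_3 = 1/(1+e^{-0.6360}) = 0.6538
P_4 = 1/(1+e^{4.5360}) = 0.0106
E[score] = 0.4675 + 0.7544 + 0.6538 + 0.0106 = 1.8864

1.89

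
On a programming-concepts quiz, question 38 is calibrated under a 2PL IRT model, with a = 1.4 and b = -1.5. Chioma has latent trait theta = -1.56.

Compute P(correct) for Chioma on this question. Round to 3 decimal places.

P(theta) = 1 / (1 + exp(−a(theta − b)))
Exponent: 1.4 × (-1.56 − (-1.5)) = -0.0840
1/(1 + e^{0.0840}) = 0.4790

0.479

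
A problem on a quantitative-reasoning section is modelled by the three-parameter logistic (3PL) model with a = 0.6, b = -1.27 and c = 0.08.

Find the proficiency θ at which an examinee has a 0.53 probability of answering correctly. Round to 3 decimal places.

P(θ) = c + (1 − c) · 1 / (1 + exp(−a(θ − b)))
Remove guessing floor: (0.53 − 0.08)/(1 − 0.08) = 0.4891
logit = ln(0.4891/0.5109) = -0.0435
θ = b + logit/(a) = -1.27 + (-0.0435)/0.6000 = -1.3425

-1.342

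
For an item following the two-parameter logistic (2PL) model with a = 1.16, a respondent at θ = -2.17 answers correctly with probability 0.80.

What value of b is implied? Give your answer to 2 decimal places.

-3.37

P(θ) = 1 / (1 + exp(−a(θ − b)))
logit(0.80) = ln(0.80/0.20) = 1.3863
b = θ − logit/(a) = -2.17 − 1.3863/1.1600 = -3.3651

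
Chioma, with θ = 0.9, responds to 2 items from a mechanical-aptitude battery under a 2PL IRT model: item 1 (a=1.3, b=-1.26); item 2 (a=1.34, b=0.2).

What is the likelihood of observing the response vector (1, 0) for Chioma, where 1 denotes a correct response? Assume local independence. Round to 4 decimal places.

P(θ) = 1 / (1 + exp(−a(θ − b)))
P_1 = 1/(1+e^{-2.8080}) = 0.9431
P_2 = 1/(1+e^{-0.9380}) = 0.7187
L = P_1 × (1−P_2) = 0.9431 × 0.2813 = 0.26530

0.2653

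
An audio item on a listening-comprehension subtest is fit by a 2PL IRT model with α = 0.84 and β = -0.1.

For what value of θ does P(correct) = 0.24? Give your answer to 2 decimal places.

-1.47

P(θ) = 1 / (1 + exp(−α(θ − β)))
logit = ln(0.2400/0.7600) = -1.1527
θ = β + logit/(α) = -0.1 + (-1.1527)/0.8400 = -1.4722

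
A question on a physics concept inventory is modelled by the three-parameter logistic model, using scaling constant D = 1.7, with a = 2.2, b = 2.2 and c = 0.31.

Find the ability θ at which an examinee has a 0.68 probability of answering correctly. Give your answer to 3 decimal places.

P(θ) = c + (1 − c) · 1 / (1 + exp(−D·a(θ − b)))
Remove guessing floor: (0.68 − 0.31)/(1 − 0.31) = 0.5362
logit = ln(0.5362/0.4638) = 0.1452
θ = b + logit/(1.7·a) = 2.2 + 0.1452/3.7400 = 2.2388

2.239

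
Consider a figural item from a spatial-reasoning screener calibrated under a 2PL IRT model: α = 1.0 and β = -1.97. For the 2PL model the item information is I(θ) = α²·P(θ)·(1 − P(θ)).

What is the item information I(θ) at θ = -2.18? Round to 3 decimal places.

0.247

P = 1/(1+e^{0.2100}) = 0.4477
P(1−P) = 0.4477 × 0.5523 = 0.2473
I = α² × P(1−P) = 1.0² × 0.2473 = 0.24726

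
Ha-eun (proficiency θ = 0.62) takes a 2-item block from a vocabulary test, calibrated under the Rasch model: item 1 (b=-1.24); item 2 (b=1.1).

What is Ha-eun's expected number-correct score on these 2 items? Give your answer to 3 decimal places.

P(θ) = 1 / (1 + exp(−(θ − b)))
P_1 = 1/(1+e^{-1.8600}) = 0.8653
P_2 = 1/(1+e^{0.4800}) = 0.3823
E[score] = 0.8653 + 0.3823 = 1.2475

1.248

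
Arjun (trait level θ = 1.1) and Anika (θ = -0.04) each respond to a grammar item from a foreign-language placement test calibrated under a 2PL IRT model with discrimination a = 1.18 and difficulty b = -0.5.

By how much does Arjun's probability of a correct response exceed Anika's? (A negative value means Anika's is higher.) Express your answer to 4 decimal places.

0.2361

P(θ) = 1 / (1 + exp(−a(θ − b)))
P(Arjun) = 0.8685  [exponent 1.8880]
P(Anika) = 0.6325  [exponent 0.5428]
Difference = 0.8685 − 0.6325 = 0.2361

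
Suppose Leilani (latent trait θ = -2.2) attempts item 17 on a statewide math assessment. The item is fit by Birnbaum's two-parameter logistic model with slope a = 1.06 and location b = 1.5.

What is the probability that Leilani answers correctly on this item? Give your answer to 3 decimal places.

0.019

P(θ) = 1 / (1 + exp(−a(θ − b)))
Exponent: 1.06 × (-2.2 − 1.5) = -3.9220
1/(1 + e^{3.9220}) = 0.0194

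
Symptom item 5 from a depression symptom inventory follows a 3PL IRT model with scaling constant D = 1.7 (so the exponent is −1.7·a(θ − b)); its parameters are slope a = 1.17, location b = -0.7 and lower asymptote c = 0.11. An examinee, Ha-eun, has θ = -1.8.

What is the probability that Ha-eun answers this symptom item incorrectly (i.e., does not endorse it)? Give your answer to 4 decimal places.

P(θ) = c + (1 − c) · 1 / (1 + exp(−D·a(θ − b)))
Exponent: 1.7 × 1.17 × (-1.8 − (-0.7)) = -2.1879
1/(1 + e^{2.1879}) = 0.1008
P = 0.11 + 0.89 × 0.1008 = 0.1997
P(incorrect) = 1 − 0.1997 = 0.8003

0.8003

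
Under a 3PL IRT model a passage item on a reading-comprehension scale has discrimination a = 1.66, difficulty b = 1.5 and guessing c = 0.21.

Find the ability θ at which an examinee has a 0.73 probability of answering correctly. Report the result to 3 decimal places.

P(θ) = c + (1 − c) · 1 / (1 + exp(−a(θ − b)))
Remove guessing floor: (0.73 − 0.21)/(1 − 0.21) = 0.6582
logit = ln(0.6582/0.3418) = 0.6554
θ = b + logit/(a) = 1.5 + 0.6554/1.6600 = 1.8948

1.895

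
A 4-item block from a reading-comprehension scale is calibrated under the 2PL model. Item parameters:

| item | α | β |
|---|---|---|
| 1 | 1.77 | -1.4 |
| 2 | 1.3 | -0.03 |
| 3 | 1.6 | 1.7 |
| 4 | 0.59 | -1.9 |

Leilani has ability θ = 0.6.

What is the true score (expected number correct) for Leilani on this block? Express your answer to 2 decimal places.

2.63

P(θ) = 1 / (1 + exp(−α(θ − β)))
P_1 = 1/(1+e^{-3.5400}) = 0.9718
P_2 = 1/(1+e^{-0.8190}) = 0.6940
P_3 = 1/(1+e^{1.7600}) = 0.1468
P_4 = 1/(1+e^{-1.4750}) = 0.8138
E[score] = 0.9718 + 0.6940 + 0.1468 + 0.8138 = 2.6264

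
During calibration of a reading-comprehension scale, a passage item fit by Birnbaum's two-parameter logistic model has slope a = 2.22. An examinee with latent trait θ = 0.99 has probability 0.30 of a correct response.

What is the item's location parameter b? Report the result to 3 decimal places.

P(θ) = 1 / (1 + exp(−a(θ − b)))
logit(0.30) = ln(0.30/0.70) = -0.8473
b = θ − logit/(a) = 0.99 − (-0.8473)/2.2200 = 1.3717

1.372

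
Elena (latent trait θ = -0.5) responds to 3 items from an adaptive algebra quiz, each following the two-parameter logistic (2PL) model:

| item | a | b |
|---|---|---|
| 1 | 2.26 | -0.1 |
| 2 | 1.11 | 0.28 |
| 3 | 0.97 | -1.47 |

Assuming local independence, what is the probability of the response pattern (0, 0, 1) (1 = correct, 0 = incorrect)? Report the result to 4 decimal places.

P(θ) = 1 / (1 + exp(−a(θ − b)))
P_1 = 1/(1+e^{0.9040}) = 0.2882
P_2 = 1/(1+e^{0.8658}) = 0.2961
P_3 = 1/(1+e^{-0.9409}) = 0.7193
L = (1−P_1) × (1−P_2) × P_3 = 0.7118 × 0.7039 × 0.7193 = 0.36036

0.3604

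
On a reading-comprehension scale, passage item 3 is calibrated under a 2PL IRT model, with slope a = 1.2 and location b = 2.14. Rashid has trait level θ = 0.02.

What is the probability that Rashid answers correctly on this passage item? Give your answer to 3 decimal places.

0.073

P(θ) = 1 / (1 + exp(−a(θ − b)))
Exponent: 1.2 × (0.02 − 2.14) = -2.5440
1/(1 + e^{2.5440}) = 0.0728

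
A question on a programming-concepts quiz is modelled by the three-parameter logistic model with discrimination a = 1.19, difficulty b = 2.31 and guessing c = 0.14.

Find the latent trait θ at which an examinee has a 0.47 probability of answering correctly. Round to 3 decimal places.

1.912

P(θ) = c + (1 − c) · 1 / (1 + exp(−a(θ − b)))
Remove guessing floor: (0.47 − 0.14)/(1 − 0.14) = 0.3837
logit = ln(0.3837/0.6163) = -0.4738
θ = b + logit/(a) = 2.31 + (-0.4738)/1.1900 = 1.9119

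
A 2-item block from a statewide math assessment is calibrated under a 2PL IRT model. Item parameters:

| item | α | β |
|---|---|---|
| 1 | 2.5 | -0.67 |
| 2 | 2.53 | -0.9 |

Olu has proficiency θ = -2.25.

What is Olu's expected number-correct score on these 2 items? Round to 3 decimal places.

0.051

P(θ) = 1 / (1 + exp(−α(θ − β)))
P_1 = 1/(1+e^{3.9500}) = 0.0189
P_2 = 1/(1+e^{3.4155}) = 0.0318
E[score] = 0.0189 + 0.0318 = 0.0507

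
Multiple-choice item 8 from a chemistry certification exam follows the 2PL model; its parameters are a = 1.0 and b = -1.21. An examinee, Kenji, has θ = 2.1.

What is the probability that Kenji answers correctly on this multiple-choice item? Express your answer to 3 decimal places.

P(θ) = 1 / (1 + exp(−a(θ − b)))
Exponent: 1.0 × (2.1 − (-1.21)) = 3.3100
1/(1 + e^{-3.3100}) = 0.9648

0.965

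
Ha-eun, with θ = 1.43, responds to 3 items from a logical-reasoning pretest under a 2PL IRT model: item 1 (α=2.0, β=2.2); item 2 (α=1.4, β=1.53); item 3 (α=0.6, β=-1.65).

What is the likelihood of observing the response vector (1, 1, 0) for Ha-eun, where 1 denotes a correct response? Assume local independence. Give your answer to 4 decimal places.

P(θ) = 1 / (1 + exp(−α(θ − β)))
P_1 = 1/(1+e^{1.5400}) = 0.1765
P_2 = 1/(1+e^{0.1400}) = 0.4651
P_3 = 1/(1+e^{-1.8480}) = 0.8639
L = P_1 × P_2 × (1−P_3) = 0.1765 × 0.4651 × 0.1361 = 0.01117

0.0112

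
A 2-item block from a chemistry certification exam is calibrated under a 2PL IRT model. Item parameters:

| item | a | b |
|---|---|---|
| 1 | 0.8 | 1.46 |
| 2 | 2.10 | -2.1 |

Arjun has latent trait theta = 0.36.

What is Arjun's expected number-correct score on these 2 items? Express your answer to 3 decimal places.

P(theta) = 1 / (1 + exp(−a(theta − b)))
P_1 = 1/(1+e^{0.8800}) = 0.2932
P_2 = 1/(1+e^{-5.1660}) = 0.9943
E[score] = 0.2932 + 0.9943 = 1.2875

1.288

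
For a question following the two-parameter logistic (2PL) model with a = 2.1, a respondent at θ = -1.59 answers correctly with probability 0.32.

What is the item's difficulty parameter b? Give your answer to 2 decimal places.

P(θ) = 1 / (1 + exp(−a(θ − b)))
logit(0.32) = ln(0.32/0.68) = -0.7538
b = θ − logit/(a) = -1.59 − (-0.7538)/2.1000 = -1.2311

-1.23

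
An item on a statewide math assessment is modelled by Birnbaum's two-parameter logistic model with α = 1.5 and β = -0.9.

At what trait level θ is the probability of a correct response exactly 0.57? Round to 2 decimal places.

P(θ) = 1 / (1 + exp(−α(θ − β)))
logit = ln(0.5700/0.4300) = 0.2819
θ = β + logit/(α) = -0.9 + 0.2819/1.5000 = -0.7121

-0.71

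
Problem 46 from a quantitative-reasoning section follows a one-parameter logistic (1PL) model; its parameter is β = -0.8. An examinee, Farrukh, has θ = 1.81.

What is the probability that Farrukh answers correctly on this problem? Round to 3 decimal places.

0.932

P(θ) = 1 / (1 + exp(−(θ − β)))
Exponent: (1.81 − (-0.8)) = 2.6100
1/(1 + e^{-2.6100}) = 0.9315
P = 0.9315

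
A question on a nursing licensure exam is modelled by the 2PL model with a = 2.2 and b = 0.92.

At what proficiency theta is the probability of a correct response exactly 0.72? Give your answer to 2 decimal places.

P(theta) = 1 / (1 + exp(−a(theta − b)))
logit = ln(0.7200/0.2800) = 0.9445
theta = b + logit/(a) = 0.92 + 0.9445/2.2000 = 1.3493

1.35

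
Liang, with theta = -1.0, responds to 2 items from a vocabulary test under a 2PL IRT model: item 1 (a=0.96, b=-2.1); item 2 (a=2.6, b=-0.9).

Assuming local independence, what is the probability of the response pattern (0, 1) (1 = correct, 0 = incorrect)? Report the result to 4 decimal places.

P(theta) = 1 / (1 + exp(−a(theta − b)))
P_1 = 1/(1+e^{-1.0560}) = 0.7419
P_2 = 1/(1+e^{0.2600}) = 0.4354
L = (1−P_1) × P_2 = 0.2581 × 0.4354 = 0.11236

0.1124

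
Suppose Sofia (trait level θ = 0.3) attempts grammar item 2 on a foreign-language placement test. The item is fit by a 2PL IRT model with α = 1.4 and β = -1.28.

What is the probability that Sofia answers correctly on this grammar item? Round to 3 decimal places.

P(θ) = 1 / (1 + exp(−α(θ − β)))
Exponent: 1.4 × (0.3 − (-1.28)) = 2.2120
1/(1 + e^{-2.2120}) = 0.9013

0.901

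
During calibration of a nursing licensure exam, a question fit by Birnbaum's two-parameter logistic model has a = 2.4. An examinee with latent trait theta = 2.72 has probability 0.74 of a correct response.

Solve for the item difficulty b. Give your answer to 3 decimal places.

2.284

P(theta) = 1 / (1 + exp(−a(theta − b)))
logit(0.74) = ln(0.74/0.26) = 1.0460
b = theta − logit/(a) = 2.72 − 1.0460/2.4000 = 2.2842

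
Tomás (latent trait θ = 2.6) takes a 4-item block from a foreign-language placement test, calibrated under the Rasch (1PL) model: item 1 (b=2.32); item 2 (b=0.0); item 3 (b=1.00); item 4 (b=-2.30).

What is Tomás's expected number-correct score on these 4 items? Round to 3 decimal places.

3.325

P(θ) = 1 / (1 + exp(−(θ − b)))
P_1 = 1/(1+e^{-0.2800}) = 0.5695
P_2 = 1/(1+e^{-2.6000}) = 0.9309
P_3 = 1/(1+e^{-1.6000}) = 0.8320
P_4 = 1/(1+e^{-4.9000}) = 0.9926
E[score] = 0.5695 + 0.9309 + 0.8320 + 0.9926 = 3.3250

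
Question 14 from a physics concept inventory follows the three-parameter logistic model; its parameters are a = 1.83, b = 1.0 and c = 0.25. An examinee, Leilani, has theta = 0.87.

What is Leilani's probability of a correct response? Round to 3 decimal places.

0.581

P(theta) = c + (1 − c) · 1 / (1 + exp(−a(theta − b)))
Exponent: 1.83 × (0.87 − 1.0) = -0.2379
1/(1 + e^{0.2379}) = 0.4408
P = 0.25 + 0.75 × 0.4408 = 0.5806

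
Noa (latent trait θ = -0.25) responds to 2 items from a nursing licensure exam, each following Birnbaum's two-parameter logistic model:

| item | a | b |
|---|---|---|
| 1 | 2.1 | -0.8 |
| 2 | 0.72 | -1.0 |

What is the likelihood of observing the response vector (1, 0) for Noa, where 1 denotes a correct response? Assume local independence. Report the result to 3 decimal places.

P(θ) = 1 / (1 + exp(−a(θ − b)))
P_1 = 1/(1+e^{-1.1550}) = 0.7604
P_2 = 1/(1+e^{-0.5400}) = 0.6318
L = P_1 × (1−P_2) = 0.7604 × 0.3682 = 0.27998

0.280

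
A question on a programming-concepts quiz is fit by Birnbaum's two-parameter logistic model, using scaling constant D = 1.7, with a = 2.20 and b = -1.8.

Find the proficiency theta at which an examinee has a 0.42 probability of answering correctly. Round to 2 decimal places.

P(theta) = 1 / (1 + exp(−D·a(theta − b)))
logit = ln(0.4200/0.5800) = -0.3228
theta = b + logit/(1.7·a) = -1.8 + (-0.3228)/3.7400 = -1.8863

-1.89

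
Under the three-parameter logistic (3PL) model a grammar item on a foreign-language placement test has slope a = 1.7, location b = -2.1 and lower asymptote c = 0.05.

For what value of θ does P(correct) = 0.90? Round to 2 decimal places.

-0.84

P(θ) = c + (1 − c) · 1 / (1 + exp(−a(θ − b)))
Remove guessing floor: (0.90 − 0.05)/(1 − 0.05) = 0.8947
logit = ln(0.8947/0.1053) = 2.1401
θ = b + logit/(a) = -2.1 + 2.1401/1.7000 = -0.8411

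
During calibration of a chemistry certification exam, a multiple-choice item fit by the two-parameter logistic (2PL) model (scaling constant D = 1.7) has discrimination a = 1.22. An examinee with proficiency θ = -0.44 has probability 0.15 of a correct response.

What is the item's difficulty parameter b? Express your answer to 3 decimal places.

0.396

P(θ) = 1 / (1 + exp(−D·a(θ − b)))
logit(0.15) = ln(0.15/0.85) = -1.7346
b = θ − logit/(1.7·a) = -0.44 − (-1.7346)/2.0740 = 0.3964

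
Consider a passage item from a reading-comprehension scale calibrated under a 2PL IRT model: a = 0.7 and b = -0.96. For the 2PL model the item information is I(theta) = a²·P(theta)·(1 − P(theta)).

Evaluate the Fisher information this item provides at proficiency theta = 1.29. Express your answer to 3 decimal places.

0.070

P = 1/(1+e^{-1.5750}) = 0.8285
P(1−P) = 0.8285 × 0.1715 = 0.1421
I = a² × P(1−P) = 0.7² × 0.1421 = 0.06962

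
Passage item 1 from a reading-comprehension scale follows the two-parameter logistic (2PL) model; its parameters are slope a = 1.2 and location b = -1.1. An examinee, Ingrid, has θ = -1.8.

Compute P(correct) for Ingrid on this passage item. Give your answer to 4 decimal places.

P(θ) = 1 / (1 + exp(−a(θ − b)))
Exponent: 1.2 × (-1.8 − (-1.1)) = -0.8400
1/(1 + e^{0.8400}) = 0.3015

0.3015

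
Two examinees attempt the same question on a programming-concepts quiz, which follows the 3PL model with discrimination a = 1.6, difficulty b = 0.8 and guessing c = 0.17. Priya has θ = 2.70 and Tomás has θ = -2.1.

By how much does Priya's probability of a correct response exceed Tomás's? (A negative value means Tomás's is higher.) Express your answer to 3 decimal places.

0.784

P(θ) = c + (1 − c) · 1 / (1 + exp(−a(θ − b)))
P(Priya) = 0.9621  [exponent 3.0400]
P(Tomás) = 0.1779  [exponent -4.6400]
Difference = 0.9621 − 0.1779 = 0.7842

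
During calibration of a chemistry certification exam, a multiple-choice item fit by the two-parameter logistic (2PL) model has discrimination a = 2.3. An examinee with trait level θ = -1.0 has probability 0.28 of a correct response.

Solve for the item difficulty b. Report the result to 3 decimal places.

-0.589

P(θ) = 1 / (1 + exp(−a(θ − b)))
logit(0.28) = ln(0.28/0.72) = -0.9445
b = θ − logit/(a) = -1.0 − (-0.9445)/2.3000 = -0.5894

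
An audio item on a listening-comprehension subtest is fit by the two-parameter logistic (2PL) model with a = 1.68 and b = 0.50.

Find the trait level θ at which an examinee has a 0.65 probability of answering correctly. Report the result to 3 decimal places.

0.868

P(θ) = 1 / (1 + exp(−a(θ − b)))
logit = ln(0.6500/0.3500) = 0.6190
θ = b + logit/(a) = 0.50 + 0.6190/1.6800 = 0.8685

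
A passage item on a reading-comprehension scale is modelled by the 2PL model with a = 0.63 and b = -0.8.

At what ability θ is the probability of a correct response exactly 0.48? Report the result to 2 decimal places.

-0.93

P(θ) = 1 / (1 + exp(−a(θ − b)))
logit = ln(0.4800/0.5200) = -0.0800
θ = b + logit/(a) = -0.8 + (-0.0800)/0.6300 = -0.9271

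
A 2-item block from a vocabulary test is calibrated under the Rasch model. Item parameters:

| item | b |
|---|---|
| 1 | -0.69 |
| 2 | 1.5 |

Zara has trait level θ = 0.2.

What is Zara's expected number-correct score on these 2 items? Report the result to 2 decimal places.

0.92

P(θ) = 1 / (1 + exp(−(θ − b)))
P_1 = 1/(1+e^{-0.8900}) = 0.7089
P_2 = 1/(1+e^{1.3000}) = 0.2142
E[score] = 0.7089 + 0.2142 = 0.9231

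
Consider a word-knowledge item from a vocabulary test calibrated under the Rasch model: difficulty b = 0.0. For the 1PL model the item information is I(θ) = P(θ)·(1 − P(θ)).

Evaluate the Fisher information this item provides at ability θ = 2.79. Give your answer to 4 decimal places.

P = 1/(1+e^{-2.7900}) = 0.9421
P(1−P) = 0.9421 × 0.0579 = 0.0545
I = P(1−P) = 0.05452

0.0545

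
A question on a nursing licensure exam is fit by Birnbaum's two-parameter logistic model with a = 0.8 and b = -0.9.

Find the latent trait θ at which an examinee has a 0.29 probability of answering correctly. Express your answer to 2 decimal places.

P(θ) = 1 / (1 + exp(−a(θ − b)))
logit = ln(0.2900/0.7100) = -0.8954
θ = b + logit/(a) = -0.9 + (-0.8954)/0.8000 = -2.0192

-2.02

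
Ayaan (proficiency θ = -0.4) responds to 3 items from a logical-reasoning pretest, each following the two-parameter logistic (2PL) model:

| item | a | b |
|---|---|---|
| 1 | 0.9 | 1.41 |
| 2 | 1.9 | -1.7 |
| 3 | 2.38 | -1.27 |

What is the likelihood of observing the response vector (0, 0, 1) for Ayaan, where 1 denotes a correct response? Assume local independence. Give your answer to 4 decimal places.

0.0579

P(θ) = 1 / (1 + exp(−a(θ − b)))
P_1 = 1/(1+e^{1.6290}) = 0.1640
P_2 = 1/(1+e^{-2.4700}) = 0.9220
P_3 = 1/(1+e^{-2.0706}) = 0.8880
L = (1−P_1) × (1−P_2) × P_3 = 0.8360 × 0.0780 × 0.8880 = 0.05790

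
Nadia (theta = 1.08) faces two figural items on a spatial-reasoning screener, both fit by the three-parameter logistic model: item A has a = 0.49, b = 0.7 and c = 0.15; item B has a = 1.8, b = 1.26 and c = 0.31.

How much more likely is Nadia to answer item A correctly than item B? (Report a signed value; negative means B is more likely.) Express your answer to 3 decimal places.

0.015

P(theta) = c + (1 − c) · 1 / (1 + exp(−a(theta − b)))
P_A = 0.6145
P_B = 0.5996
P_A − P_B = 0.0149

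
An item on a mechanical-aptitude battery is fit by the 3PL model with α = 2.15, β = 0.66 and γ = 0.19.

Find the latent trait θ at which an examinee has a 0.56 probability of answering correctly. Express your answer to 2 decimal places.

0.58

P(θ) = γ + (1 − γ) · 1 / (1 + exp(−α(θ − β)))
Remove guessing floor: (0.56 − 0.19)/(1 − 0.19) = 0.4568
logit = ln(0.4568/0.5432) = -0.1733
θ = β + logit/(α) = 0.66 + (-0.1733)/2.1500 = 0.5794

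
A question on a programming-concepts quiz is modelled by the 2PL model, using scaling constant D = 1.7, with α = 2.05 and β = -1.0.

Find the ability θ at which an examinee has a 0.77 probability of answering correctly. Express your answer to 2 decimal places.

P(θ) = 1 / (1 + exp(−D·α(θ − β)))
logit = ln(0.7700/0.2300) = 1.2083
θ = β + logit/(1.7·α) = -1.0 + 1.2083/3.4850 = -0.6533

-0.65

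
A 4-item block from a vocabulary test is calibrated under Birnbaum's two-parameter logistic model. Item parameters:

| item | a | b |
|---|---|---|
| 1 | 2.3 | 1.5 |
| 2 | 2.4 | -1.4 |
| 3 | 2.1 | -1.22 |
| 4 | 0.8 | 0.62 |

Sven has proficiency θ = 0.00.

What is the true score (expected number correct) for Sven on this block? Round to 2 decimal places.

P(θ) = 1 / (1 + exp(−a(θ − b)))
P_1 = 1/(1+e^{3.4500}) = 0.0308
P_2 = 1/(1+e^{-3.3600}) = 0.9664
P_3 = 1/(1+e^{-2.5620}) = 0.9284
P_4 = 1/(1+e^{0.4960}) = 0.3785
E[score] = 0.0308 + 0.9664 + 0.9284 + 0.3785 = 2.3041

2.30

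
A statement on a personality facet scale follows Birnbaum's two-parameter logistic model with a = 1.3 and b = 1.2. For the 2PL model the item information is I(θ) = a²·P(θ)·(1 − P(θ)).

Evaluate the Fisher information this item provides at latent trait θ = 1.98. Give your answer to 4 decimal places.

P = 1/(1+e^{-1.0140}) = 0.7338
P(1−P) = 0.7338 × 0.2662 = 0.1953
I = a² × P(1−P) = 1.3² × 0.1953 = 0.33012

0.3301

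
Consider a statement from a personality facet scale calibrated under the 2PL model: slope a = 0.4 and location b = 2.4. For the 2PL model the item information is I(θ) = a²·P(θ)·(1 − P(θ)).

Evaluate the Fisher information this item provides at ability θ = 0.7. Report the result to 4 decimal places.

0.0357

P = 1/(1+e^{0.6800}) = 0.3363
P(1−P) = 0.3363 × 0.6637 = 0.2232
I = a² × P(1−P) = 0.4² × 0.2232 = 0.03571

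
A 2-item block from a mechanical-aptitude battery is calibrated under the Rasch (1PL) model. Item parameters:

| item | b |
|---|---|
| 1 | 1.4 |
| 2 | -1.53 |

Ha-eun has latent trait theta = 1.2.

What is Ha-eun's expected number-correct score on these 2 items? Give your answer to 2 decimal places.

1.39

P(theta) = 1 / (1 + exp(−(theta − b)))
P_1 = 1/(1+e^{0.2000}) = 0.4502
P_2 = 1/(1+e^{-2.7300}) = 0.9388
E[score] = 0.4502 + 0.9388 = 1.3889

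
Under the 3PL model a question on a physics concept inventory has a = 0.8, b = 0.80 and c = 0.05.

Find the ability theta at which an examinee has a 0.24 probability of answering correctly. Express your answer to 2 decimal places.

-0.93

P(theta) = c + (1 − c) · 1 / (1 + exp(−a(theta − b)))
Remove guessing floor: (0.24 − 0.05)/(1 − 0.05) = 0.2000
logit = ln(0.2000/0.8000) = -1.3863
theta = b + logit/(a) = 0.80 + (-1.3863)/0.8000 = -0.9329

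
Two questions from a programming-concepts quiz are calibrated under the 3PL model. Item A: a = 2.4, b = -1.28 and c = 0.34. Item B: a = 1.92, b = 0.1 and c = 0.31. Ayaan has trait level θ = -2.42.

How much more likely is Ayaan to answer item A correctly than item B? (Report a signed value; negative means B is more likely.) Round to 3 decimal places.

P(θ) = c + (1 − c) · 1 / (1 + exp(−a(θ − b)))
P_A = 0.3802
P_B = 0.3154
P_A − P_B = 0.0648

0.065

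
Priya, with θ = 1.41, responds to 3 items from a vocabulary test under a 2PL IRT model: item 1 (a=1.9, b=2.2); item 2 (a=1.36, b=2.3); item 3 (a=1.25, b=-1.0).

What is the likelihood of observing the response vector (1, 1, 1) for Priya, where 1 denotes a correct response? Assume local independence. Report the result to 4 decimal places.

0.0399

P(θ) = 1 / (1 + exp(−a(θ − b)))
P_1 = 1/(1+e^{1.5010}) = 0.1823
P_2 = 1/(1+e^{1.2104}) = 0.2296
P_3 = 1/(1+e^{-3.0125}) = 0.9531
L = P_1 × P_2 × P_3 = 0.1823 × 0.2296 × 0.9531 = 0.03989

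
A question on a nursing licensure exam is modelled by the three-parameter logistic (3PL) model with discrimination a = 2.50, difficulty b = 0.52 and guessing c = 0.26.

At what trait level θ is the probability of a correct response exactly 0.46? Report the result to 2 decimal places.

0.12

P(θ) = c + (1 − c) · 1 / (1 + exp(−a(θ − b)))
Remove guessing floor: (0.46 − 0.26)/(1 − 0.26) = 0.2703
logit = ln(0.2703/0.7297) = -0.9933
θ = b + logit/(a) = 0.52 + (-0.9933)/2.5000 = 0.1227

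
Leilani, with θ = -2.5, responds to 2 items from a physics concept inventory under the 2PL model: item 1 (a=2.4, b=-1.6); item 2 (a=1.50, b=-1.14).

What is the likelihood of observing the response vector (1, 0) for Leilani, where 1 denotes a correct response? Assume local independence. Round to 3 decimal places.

0.092

P(θ) = 1 / (1 + exp(−a(θ − b)))
P_1 = 1/(1+e^{2.1600}) = 0.1034
P_2 = 1/(1+e^{2.0400}) = 0.1151
L = P_1 × (1−P_2) = 0.1034 × 0.8849 = 0.09150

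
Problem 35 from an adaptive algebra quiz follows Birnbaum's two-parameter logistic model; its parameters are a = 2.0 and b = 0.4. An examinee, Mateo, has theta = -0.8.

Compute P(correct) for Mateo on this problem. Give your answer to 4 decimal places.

0.0832

P(theta) = 1 / (1 + exp(−a(theta − b)))
Exponent: 2.0 × (-0.8 − 0.4) = -2.4000
1/(1 + e^{2.4000}) = 0.0832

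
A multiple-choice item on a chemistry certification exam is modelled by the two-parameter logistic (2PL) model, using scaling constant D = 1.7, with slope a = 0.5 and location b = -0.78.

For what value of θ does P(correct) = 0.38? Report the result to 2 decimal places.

P(θ) = 1 / (1 + exp(−D·a(θ − b)))
logit = ln(0.3800/0.6200) = -0.4895
θ = b + logit/(1.7·a) = -0.78 + (-0.4895)/0.8500 = -1.3559

-1.36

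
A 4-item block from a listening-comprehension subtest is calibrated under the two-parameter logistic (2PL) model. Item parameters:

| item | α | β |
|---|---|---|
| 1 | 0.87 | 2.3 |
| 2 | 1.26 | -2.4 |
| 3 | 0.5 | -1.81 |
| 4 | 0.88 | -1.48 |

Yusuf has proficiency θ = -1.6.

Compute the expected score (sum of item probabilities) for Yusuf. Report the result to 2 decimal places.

1.76

P(θ) = 1 / (1 + exp(−α(θ − β)))
P_1 = 1/(1+e^{3.3930}) = 0.0325
P_2 = 1/(1+e^{-1.0080}) = 0.7326
P_3 = 1/(1+e^{-0.1050}) = 0.5262
P_4 = 1/(1+e^{0.1056}) = 0.4736
E[score] = 0.0325 + 0.7326 + 0.5262 + 0.4736 = 1.7650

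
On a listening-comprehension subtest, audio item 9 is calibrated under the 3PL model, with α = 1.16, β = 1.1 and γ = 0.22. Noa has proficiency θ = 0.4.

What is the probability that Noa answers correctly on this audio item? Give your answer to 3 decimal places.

P(θ) = γ + (1 − γ) · 1 / (1 + exp(−α(θ − β)))
Exponent: 1.16 × (0.4 − 1.1) = -0.8120
1/(1 + e^{0.8120}) = 0.3075
P = 0.22 + 0.78 × 0.3075 = 0.4598

0.460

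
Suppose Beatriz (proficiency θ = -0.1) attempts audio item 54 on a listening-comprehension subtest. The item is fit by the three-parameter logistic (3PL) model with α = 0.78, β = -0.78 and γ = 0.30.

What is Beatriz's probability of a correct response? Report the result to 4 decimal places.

P(θ) = γ + (1 − γ) · 1 / (1 + exp(−α(θ − β)))
Exponent: 0.78 × (-0.1 − (-0.78)) = 0.5304
1/(1 + e^{-0.5304}) = 0.6296
P = 0.30 + 0.70 × 0.6296 = 0.7407

0.7407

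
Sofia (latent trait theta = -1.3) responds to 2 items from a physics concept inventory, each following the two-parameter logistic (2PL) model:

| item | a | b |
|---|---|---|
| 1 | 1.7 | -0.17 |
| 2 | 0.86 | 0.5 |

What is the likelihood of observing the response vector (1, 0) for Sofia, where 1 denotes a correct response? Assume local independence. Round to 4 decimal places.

0.1053

P(theta) = 1 / (1 + exp(−a(theta − b)))
P_1 = 1/(1+e^{1.9210}) = 0.1278
P_2 = 1/(1+e^{1.5480}) = 0.1754
L = P_1 × (1−P_2) = 0.1278 × 0.8246 = 0.10535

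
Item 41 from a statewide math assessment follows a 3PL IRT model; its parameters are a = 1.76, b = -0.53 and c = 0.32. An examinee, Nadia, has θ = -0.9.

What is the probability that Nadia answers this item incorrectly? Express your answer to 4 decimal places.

0.4470

P(θ) = c + (1 − c) · 1 / (1 + exp(−a(θ − b)))
Exponent: 1.76 × (-0.9 − (-0.53)) = -0.6512
1/(1 + e^{0.6512}) = 0.3427
P = 0.32 + 0.68 × 0.3427 = 0.5530
P(incorrect) = 1 − 0.5530 = 0.4470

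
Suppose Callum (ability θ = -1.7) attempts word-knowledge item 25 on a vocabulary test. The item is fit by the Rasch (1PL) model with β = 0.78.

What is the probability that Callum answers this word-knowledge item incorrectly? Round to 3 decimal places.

0.923

P(θ) = 1 / (1 + exp(−(θ − β)))
Exponent: (-1.7 − 0.78) = -2.4800
1/(1 + e^{2.4800}) = 0.0773
P = 0.0773
P(incorrect) = 1 − 0.0773 = 0.9227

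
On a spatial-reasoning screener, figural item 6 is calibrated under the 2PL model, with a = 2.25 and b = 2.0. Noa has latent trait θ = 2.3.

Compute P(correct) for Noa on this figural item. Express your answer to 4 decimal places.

P(θ) = 1 / (1 + exp(−a(θ − b)))
Exponent: 2.25 × (2.3 − 2.0) = 0.6750
1/(1 + e^{-0.6750}) = 0.6626

0.6626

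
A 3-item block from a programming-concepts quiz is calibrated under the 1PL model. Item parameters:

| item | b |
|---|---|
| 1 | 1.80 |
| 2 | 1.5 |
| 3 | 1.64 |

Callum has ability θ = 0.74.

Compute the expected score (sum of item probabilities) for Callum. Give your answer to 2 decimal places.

0.87

P(θ) = 1 / (1 + exp(−(θ − b)))
P_1 = 1/(1+e^{1.0600}) = 0.2573
P_2 = 1/(1+e^{0.7600}) = 0.3186
P_3 = 1/(1+e^{0.9000}) = 0.2891
E[score] = 0.2573 + 0.3186 + 0.2891 = 0.8650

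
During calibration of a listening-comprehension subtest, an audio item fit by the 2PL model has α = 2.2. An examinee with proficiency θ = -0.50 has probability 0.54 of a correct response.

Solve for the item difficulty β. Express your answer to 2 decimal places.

-0.57

P(θ) = 1 / (1 + exp(−α(θ − β)))
logit(0.54) = ln(0.54/0.46) = 0.1603
β = θ − logit/(α) = -0.50 − 0.1603/2.2000 = -0.5729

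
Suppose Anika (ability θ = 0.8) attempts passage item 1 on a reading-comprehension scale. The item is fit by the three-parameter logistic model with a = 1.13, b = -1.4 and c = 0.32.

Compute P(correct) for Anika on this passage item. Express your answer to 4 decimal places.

P(θ) = c + (1 − c) · 1 / (1 + exp(−a(θ − b)))
Exponent: 1.13 × (0.8 − (-1.4)) = 2.4860
1/(1 + e^{-2.4860}) = 0.9232
P = 0.32 + 0.68 × 0.9232 = 0.9477

0.9477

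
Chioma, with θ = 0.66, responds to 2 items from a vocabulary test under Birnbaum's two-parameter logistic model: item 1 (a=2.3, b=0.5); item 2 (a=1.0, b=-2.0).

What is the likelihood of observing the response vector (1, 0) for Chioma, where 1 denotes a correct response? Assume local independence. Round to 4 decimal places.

P(θ) = 1 / (1 + exp(−a(θ − b)))
P_1 = 1/(1+e^{-0.3680}) = 0.5910
P_2 = 1/(1+e^{-2.6600}) = 0.9346
L = P_1 × (1−P_2) = 0.5910 × 0.0654 = 0.03864

0.0386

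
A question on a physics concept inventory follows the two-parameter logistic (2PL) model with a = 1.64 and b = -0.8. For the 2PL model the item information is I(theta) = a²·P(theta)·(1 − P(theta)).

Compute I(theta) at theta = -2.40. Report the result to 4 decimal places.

0.1695

P = 1/(1+e^{2.6240}) = 0.0676
P(1−P) = 0.0676 × 0.9324 = 0.0630
I = a² × P(1−P) = 1.64² × 0.0630 = 0.16955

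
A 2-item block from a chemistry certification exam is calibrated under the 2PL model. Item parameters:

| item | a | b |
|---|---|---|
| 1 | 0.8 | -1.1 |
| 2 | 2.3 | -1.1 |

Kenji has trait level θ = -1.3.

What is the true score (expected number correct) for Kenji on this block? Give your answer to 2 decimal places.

P(θ) = 1 / (1 + exp(−a(θ − b)))
P_1 = 1/(1+e^{0.1600}) = 0.4601
P_2 = 1/(1+e^{0.4600}) = 0.3870
E[score] = 0.4601 + 0.3870 = 0.8471

0.85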